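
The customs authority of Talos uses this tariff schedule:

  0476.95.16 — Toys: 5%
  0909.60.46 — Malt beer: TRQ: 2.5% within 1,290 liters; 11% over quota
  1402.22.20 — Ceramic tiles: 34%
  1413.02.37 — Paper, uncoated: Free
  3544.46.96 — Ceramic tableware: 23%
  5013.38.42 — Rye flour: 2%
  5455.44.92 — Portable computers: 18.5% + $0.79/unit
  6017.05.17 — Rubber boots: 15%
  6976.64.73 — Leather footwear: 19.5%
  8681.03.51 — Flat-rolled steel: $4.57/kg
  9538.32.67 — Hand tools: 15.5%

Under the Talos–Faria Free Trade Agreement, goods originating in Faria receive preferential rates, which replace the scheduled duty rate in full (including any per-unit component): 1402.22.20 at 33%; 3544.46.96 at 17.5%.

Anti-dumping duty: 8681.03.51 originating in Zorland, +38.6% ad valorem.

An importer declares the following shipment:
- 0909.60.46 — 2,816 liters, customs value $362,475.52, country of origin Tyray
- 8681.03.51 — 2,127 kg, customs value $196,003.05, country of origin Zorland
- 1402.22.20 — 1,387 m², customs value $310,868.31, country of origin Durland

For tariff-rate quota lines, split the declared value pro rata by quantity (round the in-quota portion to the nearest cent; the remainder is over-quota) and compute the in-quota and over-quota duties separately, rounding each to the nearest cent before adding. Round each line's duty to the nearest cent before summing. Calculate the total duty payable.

$216,830.96

Line 1 (0909.60.46, Tyray, 2,816 liters, $362,475.52):
Code 0909.60.46 is under a tariff-rate quota (threshold 1,290 liters). In-quota: 1,290 liters at 2.5%; over-quota: 1,526 liters at 11%.
Pro-rata value split: in-quota = $362,475.52 × 1,290/2,816 = $166,048.80; over-quota = $362,475.52 − $166,048.80 = $196,426.72.
In-quota duty = $166,048.80 × 2.5% = $4,151.22. Over-quota duty = $196,426.72 × 11% = $21,606.94.
Line duty = $4,151.22 + $21,606.94 = $25,758.16.
Line 2 (8681.03.51, Zorland, 2,127 kg, $196,003.05):
Base rate for 8681.03.51 is $4.57/kg.
Additional duty on 8681.03.51 from Zorland: +38.6% ad valorem. Applied ad valorem rate = 38.6%.
Duty = $196,003.05 × 38.6% + 2,127 × $4.57 = $85,377.57.
Line 3 (1402.22.20, Durland, 1,387 m², $310,868.31):
Base rate for 1402.22.20 is 34%.
1402.22.20 has an FTA preferential rate, but origin Durland is not Faria; base rate stands.
Duty = $310,868.31 × 34% = $105,695.23.
Total = $25,758.16 + $85,377.57 + $105,695.23 = $216,830.96.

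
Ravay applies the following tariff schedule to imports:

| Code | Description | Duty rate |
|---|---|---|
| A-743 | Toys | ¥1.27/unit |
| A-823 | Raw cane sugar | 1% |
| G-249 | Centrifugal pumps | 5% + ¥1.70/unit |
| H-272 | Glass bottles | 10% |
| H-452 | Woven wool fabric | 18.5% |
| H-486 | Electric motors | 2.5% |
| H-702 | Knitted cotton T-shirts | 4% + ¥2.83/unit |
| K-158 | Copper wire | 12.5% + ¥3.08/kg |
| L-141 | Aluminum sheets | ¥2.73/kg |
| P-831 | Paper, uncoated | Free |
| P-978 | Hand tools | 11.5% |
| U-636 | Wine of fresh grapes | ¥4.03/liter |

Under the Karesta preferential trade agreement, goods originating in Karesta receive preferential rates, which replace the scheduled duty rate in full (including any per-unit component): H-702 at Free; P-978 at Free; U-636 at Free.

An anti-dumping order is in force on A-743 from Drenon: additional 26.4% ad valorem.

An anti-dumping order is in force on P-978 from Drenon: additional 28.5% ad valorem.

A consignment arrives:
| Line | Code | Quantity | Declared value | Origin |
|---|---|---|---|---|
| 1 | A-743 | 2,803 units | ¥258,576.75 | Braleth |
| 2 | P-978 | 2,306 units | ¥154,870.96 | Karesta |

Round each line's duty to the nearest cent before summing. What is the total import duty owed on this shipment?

¥3,559.81

Line 1 (A-743, Braleth, 2,803 units, ¥258,576.75):
Base rate for A-743 is ¥1.27/unit.
The additional-duty order on A-743 targets Drenon, not Braleth; it does not apply.
Duty = 2,803 × ¥1.27 = ¥3,559.81.
Line 2 (P-978, Karesta, 2,306 units, ¥154,870.96):
Base rate for P-978 is 11.5%.
Origin Karesta qualifies under the Ravay–Karesta agreement and P-978 is covered: preferential rate Free applies instead.
The additional-duty order on P-978 targets Drenon, not Karesta; it does not apply.
Duty = ¥154,870.96 × 0% = ¥0.00.
Total = ¥3,559.81 + ¥0.00 = ¥3,559.81.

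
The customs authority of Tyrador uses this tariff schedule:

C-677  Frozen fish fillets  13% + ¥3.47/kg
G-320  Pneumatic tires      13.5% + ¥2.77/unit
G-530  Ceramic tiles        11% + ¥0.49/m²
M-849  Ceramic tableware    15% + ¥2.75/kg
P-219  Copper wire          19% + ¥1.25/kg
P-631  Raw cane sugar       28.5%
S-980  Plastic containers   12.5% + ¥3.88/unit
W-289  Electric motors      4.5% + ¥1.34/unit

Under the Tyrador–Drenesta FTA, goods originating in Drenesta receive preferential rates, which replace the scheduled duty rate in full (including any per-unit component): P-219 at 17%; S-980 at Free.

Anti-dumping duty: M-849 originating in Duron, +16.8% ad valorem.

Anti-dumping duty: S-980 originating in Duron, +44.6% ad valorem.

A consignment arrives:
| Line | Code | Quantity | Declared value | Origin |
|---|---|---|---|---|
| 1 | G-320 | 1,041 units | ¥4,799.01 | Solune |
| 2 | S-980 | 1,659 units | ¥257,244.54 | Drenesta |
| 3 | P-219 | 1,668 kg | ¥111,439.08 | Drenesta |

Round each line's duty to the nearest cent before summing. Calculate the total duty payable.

¥22,476.08

Line 1 (G-320, Solune, 1,041 units, ¥4,799.01):
Base rate for G-320 is 13.5% + ¥2.77/unit.
Duty = ¥4,799.01 × 13.5% + 1,041 × ¥2.77 = ¥3,531.44.
Line 2 (S-980, Drenesta, 1,659 units, ¥257,244.54):
Base rate for S-980 is 12.5% + ¥3.88/unit.
Origin Drenesta qualifies under the Tyrador–Drenesta agreement and S-980 is covered: preferential rate Free applies instead.
The additional-duty order on S-980 targets Duron, not Drenesta; it does not apply.
Duty = ¥257,244.54 × 0% = ¥0.00.
Line 3 (P-219, Drenesta, 1,668 kg, ¥111,439.08):
Base rate for P-219 is 19% + ¥1.25/kg.
Origin Drenesta qualifies under the Tyrador–Drenesta agreement and P-219 is covered: preferential rate 17% applies instead.
Duty = ¥111,439.08 × 17% = ¥18,944.64.
Total = ¥3,531.44 + ¥0.00 + ¥18,944.64 = ¥22,476.08.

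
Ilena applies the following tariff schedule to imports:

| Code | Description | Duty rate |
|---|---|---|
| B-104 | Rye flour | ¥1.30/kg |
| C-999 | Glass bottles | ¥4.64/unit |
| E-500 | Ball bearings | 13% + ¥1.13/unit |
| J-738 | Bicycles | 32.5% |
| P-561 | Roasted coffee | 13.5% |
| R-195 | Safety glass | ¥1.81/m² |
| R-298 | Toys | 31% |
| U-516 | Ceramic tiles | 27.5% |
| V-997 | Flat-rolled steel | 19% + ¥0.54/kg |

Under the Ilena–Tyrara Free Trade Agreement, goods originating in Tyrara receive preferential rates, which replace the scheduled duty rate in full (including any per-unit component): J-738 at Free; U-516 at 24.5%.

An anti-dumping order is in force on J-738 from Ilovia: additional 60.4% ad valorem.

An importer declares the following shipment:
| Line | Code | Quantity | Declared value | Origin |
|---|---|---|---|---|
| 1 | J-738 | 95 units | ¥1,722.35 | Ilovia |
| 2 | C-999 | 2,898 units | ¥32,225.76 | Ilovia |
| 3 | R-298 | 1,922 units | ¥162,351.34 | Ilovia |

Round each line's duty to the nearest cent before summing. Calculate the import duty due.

¥65,375.70

Line 1 (J-738, Ilovia, 95 units, ¥1,722.35):
Base rate for J-738 is 32.5%.
J-738 has an FTA preferential rate, but origin Ilovia is not Tyrara; base rate stands.
Additional duty on J-738 from Ilovia: +60.4%. Applied ad valorem rate: 32.5% + 60.4% = 92.9%.
Duty = ¥1,722.35 × 92.9% = ¥1,600.06.
Line 2 (C-999, Ilovia, 2,898 units, ¥32,225.76):
Base rate for C-999 is ¥4.64/unit.
Duty = 2,898 × ¥4.64 = ¥13,446.72.
Line 3 (R-298, Ilovia, 1,922 units, ¥162,351.34):
Base rate for R-298 is 31%.
Duty = ¥162,351.34 × 31% = ¥50,328.92.
Total = ¥1,600.06 + ¥13,446.72 + ¥50,328.92 = ¥65,375.70.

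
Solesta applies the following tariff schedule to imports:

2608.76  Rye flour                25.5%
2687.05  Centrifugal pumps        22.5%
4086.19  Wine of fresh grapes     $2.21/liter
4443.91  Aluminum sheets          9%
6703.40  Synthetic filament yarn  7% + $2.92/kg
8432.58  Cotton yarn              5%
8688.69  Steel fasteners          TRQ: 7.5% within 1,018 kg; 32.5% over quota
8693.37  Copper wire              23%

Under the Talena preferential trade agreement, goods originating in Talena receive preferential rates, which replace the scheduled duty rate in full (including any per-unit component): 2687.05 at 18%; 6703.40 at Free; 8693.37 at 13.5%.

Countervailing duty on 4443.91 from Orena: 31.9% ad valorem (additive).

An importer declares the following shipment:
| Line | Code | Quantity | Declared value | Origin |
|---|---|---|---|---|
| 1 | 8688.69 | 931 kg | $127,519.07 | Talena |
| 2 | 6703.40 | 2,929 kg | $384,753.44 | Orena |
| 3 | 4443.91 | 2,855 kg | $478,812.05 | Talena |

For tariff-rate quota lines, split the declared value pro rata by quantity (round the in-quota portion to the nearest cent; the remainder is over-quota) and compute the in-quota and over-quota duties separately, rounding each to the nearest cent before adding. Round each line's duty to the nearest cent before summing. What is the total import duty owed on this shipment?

Line 1 (8688.69, Talena, 931 kg, $127,519.07):
Code 8688.69 is under a tariff-rate quota (threshold 1,018 kg). Quantity 931 kg is within the quota, so the in-quota rate 7.5% applies to the full value.
Duty = $127,519.07 × 7.5% = $9,563.93.
Line 2 (6703.40, Orena, 2,929 kg, $384,753.44):
Base rate for 6703.40 is 7% + $2.92/kg.
6703.40 has an FTA preferential rate, but origin Orena is not Talena; base rate stands.
Duty = $384,753.44 × 7% + 2,929 × $2.92 = $35,485.42.
Line 3 (4443.91, Talena, 2,855 kg, $478,812.05):
Base rate for 4443.91 is 9%.
Origin Talena is the FTA partner but 4443.91 is not on the preference list; base rate stands.
The additional-duty order on 4443.91 targets Orena, not Talena; it does not apply.
Duty = $478,812.05 × 9% = $43,093.08.
Total = $9,563.93 + $35,485.42 + $43,093.08 = $88,142.43.

$88,142.43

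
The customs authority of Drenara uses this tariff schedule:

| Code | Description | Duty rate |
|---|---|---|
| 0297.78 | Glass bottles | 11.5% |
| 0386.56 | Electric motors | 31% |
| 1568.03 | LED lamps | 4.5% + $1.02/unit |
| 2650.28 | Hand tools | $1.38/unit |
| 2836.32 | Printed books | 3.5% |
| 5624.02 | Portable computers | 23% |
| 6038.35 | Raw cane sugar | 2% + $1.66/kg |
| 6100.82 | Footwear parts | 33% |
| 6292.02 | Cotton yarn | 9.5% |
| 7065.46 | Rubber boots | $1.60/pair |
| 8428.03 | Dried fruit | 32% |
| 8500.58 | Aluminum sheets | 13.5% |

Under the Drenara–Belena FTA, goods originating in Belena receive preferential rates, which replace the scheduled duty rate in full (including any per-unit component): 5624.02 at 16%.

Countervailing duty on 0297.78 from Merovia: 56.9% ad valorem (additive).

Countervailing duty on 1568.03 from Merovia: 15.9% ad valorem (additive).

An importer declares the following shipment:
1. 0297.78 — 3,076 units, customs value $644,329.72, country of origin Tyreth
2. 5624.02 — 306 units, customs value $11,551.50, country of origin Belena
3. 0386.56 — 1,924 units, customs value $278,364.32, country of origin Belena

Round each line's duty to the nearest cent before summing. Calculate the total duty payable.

Line 1 (0297.78, Tyreth, 3,076 units, $644,329.72):
Base rate for 0297.78 is 11.5%.
The additional-duty order on 0297.78 targets Merovia, not Tyreth; it does not apply.
Duty = $644,329.72 × 11.5% = $74,097.92.
Line 2 (5624.02, Belena, 306 units, $11,551.50):
Base rate for 5624.02 is 23%.
Origin Belena qualifies under the Drenara–Belena agreement and 5624.02 is covered: preferential rate 16% applies instead.
Duty = $11,551.50 × 16% = $1,848.24.
Line 3 (0386.56, Belena, 1,924 units, $278,364.32):
Base rate for 0386.56 is 31%.
Origin Belena is the FTA partner but 0386.56 is not on the preference list; base rate stands.
Duty = $278,364.32 × 31% = $86,292.94.
Total = $74,097.92 + $1,848.24 + $86,292.94 = $162,239.10.

$162,239.10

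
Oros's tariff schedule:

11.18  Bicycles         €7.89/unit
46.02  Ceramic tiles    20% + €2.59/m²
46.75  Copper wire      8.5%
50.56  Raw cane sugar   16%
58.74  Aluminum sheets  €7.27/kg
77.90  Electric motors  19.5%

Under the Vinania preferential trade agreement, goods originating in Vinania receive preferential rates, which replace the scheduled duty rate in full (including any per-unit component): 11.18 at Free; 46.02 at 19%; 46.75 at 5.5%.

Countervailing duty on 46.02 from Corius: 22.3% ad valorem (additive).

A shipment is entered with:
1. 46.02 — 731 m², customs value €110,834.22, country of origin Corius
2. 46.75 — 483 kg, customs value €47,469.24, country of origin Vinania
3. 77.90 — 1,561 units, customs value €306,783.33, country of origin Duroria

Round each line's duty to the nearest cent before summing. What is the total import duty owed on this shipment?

Line 1 (46.02, Corius, 731 m², €110,834.22):
Base rate for 46.02 is 20% + €2.59/m².
46.02 has an FTA preferential rate, but origin Corius is not Vinania; base rate stands.
Additional duty on 46.02 from Corius: +22.3%. Applied ad valorem rate: 20% + 22.3% = 42.3%.
Duty = €110,834.22 × 42.3% + 731 × €2.59 = €48,776.17.
Line 2 (46.75, Vinania, 483 kg, €47,469.24):
Base rate for 46.75 is 8.5%.
Origin Vinania qualifies under the Oros–Vinania agreement and 46.75 is covered: preferential rate 5.5% applies instead.
Duty = €47,469.24 × 5.5% = €2,610.81.
Line 3 (77.90, Duroria, 1,561 units, €306,783.33):
Base rate for 77.90 is 19.5%.
Duty = €306,783.33 × 19.5% = €59,822.75.
Total = €48,776.17 + €2,610.81 + €59,822.75 = €111,209.73.

€111,209.73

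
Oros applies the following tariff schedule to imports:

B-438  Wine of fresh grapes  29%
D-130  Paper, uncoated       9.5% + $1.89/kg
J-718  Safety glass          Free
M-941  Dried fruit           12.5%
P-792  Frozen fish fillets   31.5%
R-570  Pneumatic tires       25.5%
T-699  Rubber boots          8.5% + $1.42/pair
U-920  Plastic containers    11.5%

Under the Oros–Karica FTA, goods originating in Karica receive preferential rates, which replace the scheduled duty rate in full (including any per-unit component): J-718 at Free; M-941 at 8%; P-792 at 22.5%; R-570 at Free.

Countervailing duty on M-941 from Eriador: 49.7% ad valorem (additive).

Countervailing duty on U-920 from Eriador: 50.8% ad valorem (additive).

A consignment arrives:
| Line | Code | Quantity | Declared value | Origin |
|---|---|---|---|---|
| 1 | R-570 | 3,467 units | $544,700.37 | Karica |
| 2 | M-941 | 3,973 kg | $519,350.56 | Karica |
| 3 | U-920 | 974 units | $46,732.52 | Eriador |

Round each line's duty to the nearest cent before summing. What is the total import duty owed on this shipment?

Line 1 (R-570, Karica, 3,467 units, $544,700.37):
Base rate for R-570 is 25.5%.
Origin Karica qualifies under the Oros–Karica agreement and R-570 is covered: preferential rate Free applies instead.
Duty = $544,700.37 × 0% = $0.00.
Line 2 (M-941, Karica, 3,973 kg, $519,350.56):
Base rate for M-941 is 12.5%.
Origin Karica qualifies under the Oros–Karica agreement and M-941 is covered: preferential rate 8% applies instead.
The additional-duty order on M-941 targets Eriador, not Karica; it does not apply.
Duty = $519,350.56 × 8% = $41,548.04.
Line 3 (U-920, Eriador, 974 units, $46,732.52):
Base rate for U-920 is 11.5%.
Additional duty on U-920 from Eriador: +50.8%. Applied ad valorem rate: 11.5% + 50.8% = 62.3%.
Duty = $46,732.52 × 62.3% = $29,114.36.
Total = $0.00 + $41,548.04 + $29,114.36 = $70,662.40.

$70,662.40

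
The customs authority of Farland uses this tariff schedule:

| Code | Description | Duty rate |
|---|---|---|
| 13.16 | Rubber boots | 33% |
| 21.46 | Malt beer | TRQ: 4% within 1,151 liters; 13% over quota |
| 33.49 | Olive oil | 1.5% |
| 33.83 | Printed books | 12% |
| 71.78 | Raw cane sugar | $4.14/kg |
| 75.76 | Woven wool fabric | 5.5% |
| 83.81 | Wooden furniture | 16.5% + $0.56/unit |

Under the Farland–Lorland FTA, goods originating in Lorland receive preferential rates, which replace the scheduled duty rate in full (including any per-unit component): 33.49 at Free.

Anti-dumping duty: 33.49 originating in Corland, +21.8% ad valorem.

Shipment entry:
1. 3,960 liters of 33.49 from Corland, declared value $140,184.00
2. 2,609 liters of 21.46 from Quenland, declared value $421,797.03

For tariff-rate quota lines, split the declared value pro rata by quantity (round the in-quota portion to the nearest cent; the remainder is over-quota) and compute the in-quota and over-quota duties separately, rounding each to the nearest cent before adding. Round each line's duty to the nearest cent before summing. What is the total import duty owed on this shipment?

$70,749.09

Line 1 (33.49, Corland, 3,960 liters, $140,184.00):
Base rate for 33.49 is 1.5%.
33.49 has an FTA preferential rate, but origin Corland is not Lorland; base rate stands.
Additional duty on 33.49 from Corland: +21.8%. Applied ad valorem rate: 1.5% + 21.8% = 23.3%.
Duty = $140,184.00 × 23.3% = $32,662.87.
Line 2 (21.46, Quenland, 2,609 liters, $421,797.03):
Code 21.46 is under a tariff-rate quota (threshold 1,151 liters). In-quota: 1,151 liters at 4%; over-quota: 1,458 liters at 13%.
Pro-rata value split: in-quota = $421,797.03 × 1,151/2,609 = $186,082.17; over-quota = $421,797.03 − $186,082.17 = $235,714.86.
In-quota duty = $186,082.17 × 4% = $7,443.29. Over-quota duty = $235,714.86 × 13% = $30,642.93.
Line duty = $7,443.29 + $30,642.93 = $38,086.22.
Total = $32,662.87 + $38,086.22 = $70,749.09.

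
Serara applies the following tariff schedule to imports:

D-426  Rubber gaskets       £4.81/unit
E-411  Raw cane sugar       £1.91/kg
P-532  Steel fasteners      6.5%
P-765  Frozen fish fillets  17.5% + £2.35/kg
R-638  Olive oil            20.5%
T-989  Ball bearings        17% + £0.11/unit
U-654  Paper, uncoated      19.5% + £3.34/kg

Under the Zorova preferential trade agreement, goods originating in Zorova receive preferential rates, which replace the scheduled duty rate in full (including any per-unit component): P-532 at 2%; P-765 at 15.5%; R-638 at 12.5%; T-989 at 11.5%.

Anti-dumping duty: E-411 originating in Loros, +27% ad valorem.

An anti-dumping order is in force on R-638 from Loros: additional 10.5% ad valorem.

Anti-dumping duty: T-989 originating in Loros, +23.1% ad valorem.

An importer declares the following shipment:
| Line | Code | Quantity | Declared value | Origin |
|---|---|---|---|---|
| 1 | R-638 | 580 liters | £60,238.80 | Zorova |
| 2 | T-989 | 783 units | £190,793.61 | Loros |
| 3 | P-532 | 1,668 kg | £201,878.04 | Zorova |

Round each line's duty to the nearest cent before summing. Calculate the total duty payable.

£88,161.78

Line 1 (R-638, Zorova, 580 liters, £60,238.80):
Base rate for R-638 is 20.5%.
Origin Zorova qualifies under the Serara–Zorova agreement and R-638 is covered: preferential rate 12.5% applies instead.
The additional-duty order on R-638 targets Loros, not Zorova; it does not apply.
Duty = £60,238.80 × 12.5% = £7,529.85.
Line 2 (T-989, Loros, 783 units, £190,793.61):
Base rate for T-989 is 17% + £0.11/unit.
T-989 has an FTA preferential rate, but origin Loros is not Zorova; base rate stands.
Additional duty on T-989 from Loros: +23.1%. Applied ad valorem rate: 17% + 23.1% = 40.1%.
Duty = £190,793.61 × 40.1% + 783 × £0.11 = £76,594.37.
Line 3 (P-532, Zorova, 1,668 kg, £201,878.04):
Base rate for P-532 is 6.5%.
Origin Zorova qualifies under the Serara–Zorova agreement and P-532 is covered: preferential rate 2% applies instead.
Duty = £201,878.04 × 2% = £4,037.56.
Total = £7,529.85 + £76,594.37 + £4,037.56 = £88,161.78.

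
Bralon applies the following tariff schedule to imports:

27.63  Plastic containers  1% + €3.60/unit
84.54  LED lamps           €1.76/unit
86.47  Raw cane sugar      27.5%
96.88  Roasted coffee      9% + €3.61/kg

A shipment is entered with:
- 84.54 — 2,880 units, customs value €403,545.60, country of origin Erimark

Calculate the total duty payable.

Line 1 (84.54, Erimark, 2,880 units, €403,545.60):
Base rate for 84.54 is €1.76/unit.
Duty = 2,880 × €1.76 = €5,068.80.

€5,068.80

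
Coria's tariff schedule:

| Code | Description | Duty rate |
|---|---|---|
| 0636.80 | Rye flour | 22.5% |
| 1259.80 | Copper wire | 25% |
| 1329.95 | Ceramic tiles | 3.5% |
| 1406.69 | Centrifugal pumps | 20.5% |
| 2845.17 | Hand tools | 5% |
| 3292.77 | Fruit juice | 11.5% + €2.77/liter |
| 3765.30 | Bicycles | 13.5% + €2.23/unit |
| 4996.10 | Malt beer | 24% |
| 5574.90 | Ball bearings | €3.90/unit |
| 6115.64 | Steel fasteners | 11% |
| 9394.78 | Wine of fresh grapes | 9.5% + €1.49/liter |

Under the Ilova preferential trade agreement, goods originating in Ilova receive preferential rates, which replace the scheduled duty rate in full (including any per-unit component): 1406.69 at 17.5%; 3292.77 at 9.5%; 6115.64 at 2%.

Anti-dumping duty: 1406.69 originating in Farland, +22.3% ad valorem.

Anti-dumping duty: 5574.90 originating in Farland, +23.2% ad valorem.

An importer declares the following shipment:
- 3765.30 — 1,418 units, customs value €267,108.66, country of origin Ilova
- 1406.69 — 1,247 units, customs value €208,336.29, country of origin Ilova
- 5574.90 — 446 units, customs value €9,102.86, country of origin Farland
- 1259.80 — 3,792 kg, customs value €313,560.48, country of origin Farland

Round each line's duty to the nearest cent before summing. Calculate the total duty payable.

Line 1 (3765.30, Ilova, 1,418 units, €267,108.66):
Base rate for 3765.30 is 13.5% + €2.23/unit.
Origin Ilova is the FTA partner but 3765.30 is not on the preference list; base rate stands.
Duty = €267,108.66 × 13.5% + 1,418 × €2.23 = €39,221.81.
Line 2 (1406.69, Ilova, 1,247 units, €208,336.29):
Base rate for 1406.69 is 20.5%.
Origin Ilova qualifies under the Coria–Ilova agreement and 1406.69 is covered: preferential rate 17.5% applies instead.
The additional-duty order on 1406.69 targets Farland, not Ilova; it does not apply.
Duty = €208,336.29 × 17.5% = €36,458.85.
Line 3 (5574.90, Farland, 446 units, €9,102.86):
Base rate for 5574.90 is €3.90/unit.
Additional duty on 5574.90 from Farland: +23.2% ad valorem. Applied ad valorem rate = 23.2%.
Duty = €9,102.86 × 23.2% + 446 × €3.90 = €3,851.26.
Line 4 (1259.80, Farland, 3,792 kg, €313,560.48):
Base rate for 1259.80 is 25%.
Duty = €313,560.48 × 25% = €78,390.12.
Total = €39,221.81 + €36,458.85 + €3,851.26 + €78,390.12 = €157,922.04.

€157,922.04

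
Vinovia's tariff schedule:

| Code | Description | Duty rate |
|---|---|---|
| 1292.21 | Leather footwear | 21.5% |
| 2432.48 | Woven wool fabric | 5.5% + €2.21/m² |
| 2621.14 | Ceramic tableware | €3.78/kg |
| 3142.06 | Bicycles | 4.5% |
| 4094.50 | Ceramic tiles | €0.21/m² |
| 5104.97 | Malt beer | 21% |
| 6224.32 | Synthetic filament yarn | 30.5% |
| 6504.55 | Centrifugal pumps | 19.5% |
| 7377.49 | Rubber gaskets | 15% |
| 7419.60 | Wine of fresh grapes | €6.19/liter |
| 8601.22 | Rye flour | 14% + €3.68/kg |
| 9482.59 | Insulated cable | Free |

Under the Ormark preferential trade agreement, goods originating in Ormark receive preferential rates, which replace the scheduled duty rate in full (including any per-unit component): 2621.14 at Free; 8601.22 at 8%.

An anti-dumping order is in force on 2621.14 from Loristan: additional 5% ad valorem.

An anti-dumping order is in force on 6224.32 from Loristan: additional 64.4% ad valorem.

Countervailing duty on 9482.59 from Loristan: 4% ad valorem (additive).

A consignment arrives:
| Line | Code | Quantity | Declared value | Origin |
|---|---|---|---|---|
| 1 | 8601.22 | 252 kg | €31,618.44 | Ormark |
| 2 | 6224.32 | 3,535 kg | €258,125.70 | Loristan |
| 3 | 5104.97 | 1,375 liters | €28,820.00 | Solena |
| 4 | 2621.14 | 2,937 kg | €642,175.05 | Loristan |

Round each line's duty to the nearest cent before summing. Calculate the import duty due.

Line 1 (8601.22, Ormark, 252 kg, €31,618.44):
Base rate for 8601.22 is 14% + €3.68/kg.
Origin Ormark qualifies under the Vinovia–Ormark agreement and 8601.22 is covered: preferential rate 8% applies instead.
Duty = €31,618.44 × 8% = €2,529.48.
Line 2 (6224.32, Loristan, 3,535 kg, €258,125.70):
Base rate for 6224.32 is 30.5%.
Additional duty on 6224.32 from Loristan: +64.4%. Applied ad valorem rate: 30.5% + 64.4% = 94.9%.
Duty = €258,125.70 × 94.9% = €244,961.29.
Line 3 (5104.97, Solena, 1,375 liters, €28,820.00):
Base rate for 5104.97 is 21%.
Duty = €28,820.00 × 21% = €6,052.20.
Line 4 (2621.14, Loristan, 2,937 kg, €642,175.05):
Base rate for 2621.14 is €3.78/kg.
2621.14 has an FTA preferential rate, but origin Loristan is not Ormark; base rate stands.
Additional duty on 2621.14 from Loristan: +5% ad valorem. Applied ad valorem rate = 5%.
Duty = €642,175.05 × 5% + 2,937 × €3.78 = €43,210.61.
Total = €2,529.48 + €244,961.29 + €6,052.20 + €43,210.61 = €296,753.58.

€296,753.58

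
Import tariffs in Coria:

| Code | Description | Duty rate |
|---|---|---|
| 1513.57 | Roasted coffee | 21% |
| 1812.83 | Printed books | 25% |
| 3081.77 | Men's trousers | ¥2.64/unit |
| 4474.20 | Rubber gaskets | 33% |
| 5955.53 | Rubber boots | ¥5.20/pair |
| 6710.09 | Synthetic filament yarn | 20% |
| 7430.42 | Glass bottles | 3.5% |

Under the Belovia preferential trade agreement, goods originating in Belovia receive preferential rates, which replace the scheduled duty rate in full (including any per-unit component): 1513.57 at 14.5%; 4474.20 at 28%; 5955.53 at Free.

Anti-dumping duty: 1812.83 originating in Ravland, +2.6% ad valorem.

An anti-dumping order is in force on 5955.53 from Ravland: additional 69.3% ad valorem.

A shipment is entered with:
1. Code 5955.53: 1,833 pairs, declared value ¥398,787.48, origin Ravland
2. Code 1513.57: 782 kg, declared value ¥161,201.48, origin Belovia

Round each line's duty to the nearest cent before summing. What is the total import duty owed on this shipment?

¥309,265.53

Line 1 (5955.53, Ravland, 1,833 pairs, ¥398,787.48):
Base rate for 5955.53 is ¥5.20/pair.
5955.53 has an FTA preferential rate, but origin Ravland is not Belovia; base rate stands.
Additional duty on 5955.53 from Ravland: +69.3% ad valorem. Applied ad valorem rate = 69.3%.
Duty = ¥398,787.48 × 69.3% + 1,833 × ¥5.20 = ¥285,891.32.
Line 2 (1513.57, Belovia, 782 kg, ¥161,201.48):
Base rate for 1513.57 is 21%.
Origin Belovia qualifies under the Coria–Belovia agreement and 1513.57 is covered: preferential rate 14.5% applies instead.
Duty = ¥161,201.48 × 14.5% = ¥23,374.21.
Total = ¥285,891.32 + ¥23,374.21 = ¥309,265.53.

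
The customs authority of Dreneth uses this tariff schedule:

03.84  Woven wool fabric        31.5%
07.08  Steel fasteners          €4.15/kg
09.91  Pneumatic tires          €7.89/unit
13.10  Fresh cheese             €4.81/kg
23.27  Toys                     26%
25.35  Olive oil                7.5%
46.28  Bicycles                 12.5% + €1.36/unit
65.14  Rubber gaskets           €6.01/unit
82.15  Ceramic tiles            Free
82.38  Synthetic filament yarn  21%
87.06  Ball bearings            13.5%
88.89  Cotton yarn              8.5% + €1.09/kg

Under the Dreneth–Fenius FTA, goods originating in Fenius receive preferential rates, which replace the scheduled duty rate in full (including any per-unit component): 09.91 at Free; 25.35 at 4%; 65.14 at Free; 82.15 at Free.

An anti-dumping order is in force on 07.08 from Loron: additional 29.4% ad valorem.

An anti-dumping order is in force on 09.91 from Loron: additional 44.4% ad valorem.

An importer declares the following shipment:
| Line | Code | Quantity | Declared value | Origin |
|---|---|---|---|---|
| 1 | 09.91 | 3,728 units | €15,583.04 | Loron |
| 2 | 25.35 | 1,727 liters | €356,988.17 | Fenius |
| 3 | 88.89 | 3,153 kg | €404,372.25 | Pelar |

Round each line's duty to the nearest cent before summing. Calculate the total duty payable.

€88,420.73

Line 1 (09.91, Loron, 3,728 units, €15,583.04):
Base rate for 09.91 is €7.89/unit.
09.91 has an FTA preferential rate, but origin Loron is not Fenius; base rate stands.
Additional duty on 09.91 from Loron: +44.4% ad valorem. Applied ad valorem rate = 44.4%.
Duty = €15,583.04 × 44.4% + 3,728 × €7.89 = €36,332.79.
Line 2 (25.35, Fenius, 1,727 liters, €356,988.17):
Base rate for 25.35 is 7.5%.
Origin Fenius qualifies under the Dreneth–Fenius agreement and 25.35 is covered: preferential rate 4% applies instead.
Duty = €356,988.17 × 4% = €14,279.53.
Line 3 (88.89, Pelar, 3,153 kg, €404,372.25):
Base rate for 88.89 is 8.5% + €1.09/kg.
Duty = €404,372.25 × 8.5% + 3,153 × €1.09 = €37,808.41.
Total = €36,332.79 + €14,279.53 + €37,808.41 = €88,420.73.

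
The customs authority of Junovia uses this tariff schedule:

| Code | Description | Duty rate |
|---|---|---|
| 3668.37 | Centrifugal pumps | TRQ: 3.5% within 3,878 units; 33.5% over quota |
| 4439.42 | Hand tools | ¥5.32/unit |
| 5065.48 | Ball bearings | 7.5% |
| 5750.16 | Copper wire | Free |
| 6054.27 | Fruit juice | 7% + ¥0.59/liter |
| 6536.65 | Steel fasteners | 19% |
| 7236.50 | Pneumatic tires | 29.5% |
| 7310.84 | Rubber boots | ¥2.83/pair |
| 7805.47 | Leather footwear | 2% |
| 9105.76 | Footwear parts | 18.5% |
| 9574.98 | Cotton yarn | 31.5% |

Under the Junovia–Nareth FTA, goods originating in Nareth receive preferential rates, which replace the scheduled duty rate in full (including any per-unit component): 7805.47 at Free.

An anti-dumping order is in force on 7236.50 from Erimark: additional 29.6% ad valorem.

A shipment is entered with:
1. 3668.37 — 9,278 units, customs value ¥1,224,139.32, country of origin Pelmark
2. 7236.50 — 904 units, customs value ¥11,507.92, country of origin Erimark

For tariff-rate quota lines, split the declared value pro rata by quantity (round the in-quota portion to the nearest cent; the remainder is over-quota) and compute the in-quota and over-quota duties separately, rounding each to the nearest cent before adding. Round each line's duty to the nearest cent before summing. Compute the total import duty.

¥263,388.86

Line 1 (3668.37, Pelmark, 9,278 units, ¥1,224,139.32):
Code 3668.37 is under a tariff-rate quota (threshold 3,878 units). In-quota: 3,878 units at 3.5%; over-quota: 5,400 units at 33.5%.
Pro-rata value split: in-quota = ¥1,224,139.32 × 3,878/9,278 = ¥511,663.32; over-quota = ¥1,224,139.32 − ¥511,663.32 = ¥712,476.00.
In-quota duty = ¥511,663.32 × 3.5% = ¥17,908.22. Over-quota duty = ¥712,476.00 × 33.5% = ¥238,679.46.
Line duty = ¥17,908.22 + ¥238,679.46 = ¥256,587.68.
Line 2 (7236.50, Erimark, 904 units, ¥11,507.92):
Base rate for 7236.50 is 29.5%.
Additional duty on 7236.50 from Erimark: +29.6%. Applied ad valorem rate: 29.5% + 29.6% = 59.1%.
Duty = ¥11,507.92 × 59.1% = ¥6,801.18.
Total = ¥256,587.68 + ¥6,801.18 = ¥263,388.86.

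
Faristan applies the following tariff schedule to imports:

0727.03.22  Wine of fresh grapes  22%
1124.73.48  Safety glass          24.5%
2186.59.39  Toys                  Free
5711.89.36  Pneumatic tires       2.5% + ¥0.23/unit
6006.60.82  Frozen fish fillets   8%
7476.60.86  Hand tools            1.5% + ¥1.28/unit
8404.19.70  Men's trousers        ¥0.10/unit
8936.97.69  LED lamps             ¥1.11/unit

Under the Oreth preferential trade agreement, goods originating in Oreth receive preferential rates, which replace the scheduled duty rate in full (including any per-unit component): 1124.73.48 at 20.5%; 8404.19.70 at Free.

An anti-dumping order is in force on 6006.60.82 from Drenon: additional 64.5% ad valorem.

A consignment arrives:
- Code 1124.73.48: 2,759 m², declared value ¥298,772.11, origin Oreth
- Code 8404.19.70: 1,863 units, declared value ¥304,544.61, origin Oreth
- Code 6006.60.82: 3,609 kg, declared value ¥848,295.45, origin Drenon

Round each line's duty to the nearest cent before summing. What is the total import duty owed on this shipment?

¥676,262.48

Line 1 (1124.73.48, Oreth, 2,759 m², ¥298,772.11):
Base rate for 1124.73.48 is 24.5%.
Origin Oreth qualifies under the Faristan–Oreth agreement and 1124.73.48 is covered: preferential rate 20.5% applies instead.
Duty = ¥298,772.11 × 20.5% = ¥61,248.28.
Line 2 (8404.19.70, Oreth, 1,863 units, ¥304,544.61):
Base rate for 8404.19.70 is ¥0.10/unit.
Origin Oreth qualifies under the Faristan–Oreth agreement and 8404.19.70 is covered: preferential rate Free applies instead.
Duty = ¥304,544.61 × 0% = ¥0.00.
Line 3 (6006.60.82, Drenon, 3,609 kg, ¥848,295.45):
Base rate for 6006.60.82 is 8%.
Additional duty on 6006.60.82 from Drenon: +64.5%. Applied ad valorem rate: 8% + 64.5% = 72.5%.
Duty = ¥848,295.45 × 72.5% = ¥615,014.20.
Total = ¥61,248.28 + ¥0.00 + ¥615,014.20 = ¥676,262.48.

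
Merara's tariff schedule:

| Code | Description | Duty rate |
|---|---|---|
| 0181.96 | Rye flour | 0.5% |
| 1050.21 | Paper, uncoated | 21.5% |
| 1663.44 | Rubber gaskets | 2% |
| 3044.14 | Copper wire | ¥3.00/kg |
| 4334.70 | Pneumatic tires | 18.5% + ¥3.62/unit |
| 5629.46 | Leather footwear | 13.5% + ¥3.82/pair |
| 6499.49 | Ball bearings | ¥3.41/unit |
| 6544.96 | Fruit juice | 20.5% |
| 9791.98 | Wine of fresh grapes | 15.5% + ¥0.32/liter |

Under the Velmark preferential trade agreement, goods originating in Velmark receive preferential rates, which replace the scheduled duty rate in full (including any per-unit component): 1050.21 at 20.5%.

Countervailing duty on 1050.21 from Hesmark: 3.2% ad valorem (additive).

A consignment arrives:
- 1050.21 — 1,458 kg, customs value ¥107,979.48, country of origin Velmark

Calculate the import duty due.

¥22,135.79

Line 1 (1050.21, Velmark, 1,458 kg, ¥107,979.48):
Base rate for 1050.21 is 21.5%.
Origin Velmark qualifies under the Merara–Velmark agreement and 1050.21 is covered: preferential rate 20.5% applies instead.
The additional-duty order on 1050.21 targets Hesmark, not Velmark; it does not apply.
Duty = ¥107,979.48 × 20.5% = ¥22,135.79.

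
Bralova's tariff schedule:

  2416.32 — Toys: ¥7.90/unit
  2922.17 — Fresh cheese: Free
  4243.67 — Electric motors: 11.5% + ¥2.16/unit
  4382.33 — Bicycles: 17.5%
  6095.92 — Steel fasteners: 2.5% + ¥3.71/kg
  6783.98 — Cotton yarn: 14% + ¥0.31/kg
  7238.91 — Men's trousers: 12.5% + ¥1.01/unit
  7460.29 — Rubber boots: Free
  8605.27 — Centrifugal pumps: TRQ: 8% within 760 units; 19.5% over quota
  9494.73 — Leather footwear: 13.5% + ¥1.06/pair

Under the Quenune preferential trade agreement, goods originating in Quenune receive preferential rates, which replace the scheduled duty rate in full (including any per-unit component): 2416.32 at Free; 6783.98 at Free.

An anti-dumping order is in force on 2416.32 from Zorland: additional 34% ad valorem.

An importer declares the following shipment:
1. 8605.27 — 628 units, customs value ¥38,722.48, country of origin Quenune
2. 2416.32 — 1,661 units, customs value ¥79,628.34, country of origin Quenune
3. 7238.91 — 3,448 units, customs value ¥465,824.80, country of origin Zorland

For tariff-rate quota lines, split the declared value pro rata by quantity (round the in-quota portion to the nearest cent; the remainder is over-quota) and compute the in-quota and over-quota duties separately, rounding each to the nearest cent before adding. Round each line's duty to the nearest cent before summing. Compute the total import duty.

Line 1 (8605.27, Quenune, 628 units, ¥38,722.48):
Code 8605.27 is under a tariff-rate quota (threshold 760 units). Quantity 628 units is within the quota, so the in-quota rate 8% applies to the full value.
Duty = ¥38,722.48 × 8% = ¥3,097.80.
Line 2 (2416.32, Quenune, 1,661 units, ¥79,628.34):
Base rate for 2416.32 is ¥7.90/unit.
Origin Quenune qualifies under the Bralova–Quenune agreement and 2416.32 is covered: preferential rate Free applies instead.
The additional-duty order on 2416.32 targets Zorland, not Quenune; it does not apply.
Duty = ¥79,628.34 × 0% = ¥0.00.
Line 3 (7238.91, Zorland, 3,448 units, ¥465,824.80):
Base rate for 7238.91 is 12.5% + ¥1.01/unit.
Duty = ¥465,824.80 × 12.5% + 3,448 × ¥1.01 = ¥61,710.58.
Total = ¥3,097.80 + ¥0.00 + ¥61,710.58 = ¥64,808.38.

¥64,808.38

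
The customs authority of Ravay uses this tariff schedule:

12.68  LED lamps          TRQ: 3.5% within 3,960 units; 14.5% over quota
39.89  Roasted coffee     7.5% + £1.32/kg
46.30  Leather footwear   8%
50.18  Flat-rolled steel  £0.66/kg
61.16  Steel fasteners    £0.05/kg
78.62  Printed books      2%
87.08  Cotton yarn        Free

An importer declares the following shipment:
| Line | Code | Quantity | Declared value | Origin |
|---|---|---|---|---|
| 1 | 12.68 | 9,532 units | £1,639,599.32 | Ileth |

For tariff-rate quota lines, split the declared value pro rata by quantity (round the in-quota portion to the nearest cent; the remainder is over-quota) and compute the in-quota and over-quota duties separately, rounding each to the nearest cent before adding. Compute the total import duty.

Line 1 (12.68, Ileth, 9,532 units, £1,639,599.32):
Code 12.68 is under a tariff-rate quota (threshold 3,960 units). In-quota: 3,960 units at 3.5%; over-quota: 5,572 units at 14.5%.
Pro-rata value split: in-quota = £1,639,599.32 × 3,960/9,532 = £681,159.60; over-quota = £1,639,599.32 − £681,159.60 = £958,439.72.
In-quota duty = £681,159.60 × 3.5% = £23,840.59. Over-quota duty = £958,439.72 × 14.5% = £138,973.76.
Line duty = £23,840.59 + £138,973.76 = £162,814.35.

£162,814.35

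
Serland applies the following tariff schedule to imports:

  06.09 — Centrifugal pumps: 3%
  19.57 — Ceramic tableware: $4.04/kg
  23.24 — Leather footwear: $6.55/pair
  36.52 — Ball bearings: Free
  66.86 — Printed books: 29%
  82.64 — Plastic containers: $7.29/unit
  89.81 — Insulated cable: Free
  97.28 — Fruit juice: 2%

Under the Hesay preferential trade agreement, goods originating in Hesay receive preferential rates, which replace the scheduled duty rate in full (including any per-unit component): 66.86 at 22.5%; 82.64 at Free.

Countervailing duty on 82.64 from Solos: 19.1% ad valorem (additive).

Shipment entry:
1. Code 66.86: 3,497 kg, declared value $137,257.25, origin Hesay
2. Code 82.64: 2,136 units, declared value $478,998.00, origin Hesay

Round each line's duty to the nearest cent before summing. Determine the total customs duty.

Line 1 (66.86, Hesay, 3,497 kg, $137,257.25):
Base rate for 66.86 is 29%.
Origin Hesay qualifies under the Serland–Hesay agreement and 66.86 is covered: preferential rate 22.5% applies instead.
Duty = $137,257.25 × 22.5% = $30,882.88.
Line 2 (82.64, Hesay, 2,136 units, $478,998.00):
Base rate for 82.64 is $7.29/unit.
Origin Hesay qualifies under the Serland–Hesay agreement and 82.64 is covered: preferential rate Free applies instead.
The additional-duty order on 82.64 targets Solos, not Hesay; it does not apply.
Duty = $478,998.00 × 0% = $0.00.
Total = $30,882.88 + $0.00 = $30,882.88.

$30,882.88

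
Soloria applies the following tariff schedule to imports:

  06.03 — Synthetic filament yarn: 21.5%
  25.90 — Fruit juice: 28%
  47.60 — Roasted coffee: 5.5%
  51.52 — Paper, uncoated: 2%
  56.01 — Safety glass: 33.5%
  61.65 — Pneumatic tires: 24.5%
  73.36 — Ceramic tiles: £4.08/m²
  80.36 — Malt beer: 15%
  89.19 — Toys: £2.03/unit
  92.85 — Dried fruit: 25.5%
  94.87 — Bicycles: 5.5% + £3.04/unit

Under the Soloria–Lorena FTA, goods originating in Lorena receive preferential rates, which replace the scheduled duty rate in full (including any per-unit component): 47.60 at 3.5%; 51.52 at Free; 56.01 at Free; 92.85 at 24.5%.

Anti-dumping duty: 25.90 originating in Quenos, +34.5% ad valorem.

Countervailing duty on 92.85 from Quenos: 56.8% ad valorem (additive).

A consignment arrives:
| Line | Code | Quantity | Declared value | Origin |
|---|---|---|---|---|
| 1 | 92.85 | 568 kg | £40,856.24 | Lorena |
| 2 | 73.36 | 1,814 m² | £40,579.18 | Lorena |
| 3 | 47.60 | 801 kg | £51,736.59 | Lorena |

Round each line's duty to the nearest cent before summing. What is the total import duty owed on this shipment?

£19,221.68

Line 1 (92.85, Lorena, 568 kg, £40,856.24):
Base rate for 92.85 is 25.5%.
Origin Lorena qualifies under the Soloria–Lorena agreement and 92.85 is covered: preferential rate 24.5% applies instead.
The additional-duty order on 92.85 targets Quenos, not Lorena; it does not apply.
Duty = £40,856.24 × 24.5% = £10,009.78.
Line 2 (73.36, Lorena, 1,814 m², £40,579.18):
Base rate for 73.36 is £4.08/m².
Origin Lorena is the FTA partner but 73.36 is not on the preference list; base rate stands.
Duty = 1,814 × £4.08 = £7,401.12.
Line 3 (47.60, Lorena, 801 kg, £51,736.59):
Base rate for 47.60 is 5.5%.
Origin Lorena qualifies under the Soloria–Lorena agreement and 47.60 is covered: preferential rate 3.5% applies instead.
Duty = £51,736.59 × 3.5% = £1,810.78.
Total = £10,009.78 + £7,401.12 + £1,810.78 = £19,221.68.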